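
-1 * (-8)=8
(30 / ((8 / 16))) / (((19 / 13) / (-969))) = -39780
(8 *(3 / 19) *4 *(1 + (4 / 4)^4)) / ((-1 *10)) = -96 / 95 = -1.01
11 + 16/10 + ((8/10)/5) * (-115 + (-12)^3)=-7057/25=-282.28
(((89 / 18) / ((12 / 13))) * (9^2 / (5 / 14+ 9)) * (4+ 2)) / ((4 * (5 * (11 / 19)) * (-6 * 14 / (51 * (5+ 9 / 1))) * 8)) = -23543793 / 922240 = -25.53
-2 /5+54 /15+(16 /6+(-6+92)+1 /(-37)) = 91.84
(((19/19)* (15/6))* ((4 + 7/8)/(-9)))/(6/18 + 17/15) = -325/352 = -0.92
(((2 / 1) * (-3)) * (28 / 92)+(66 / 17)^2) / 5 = 17610 / 6647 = 2.65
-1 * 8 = -8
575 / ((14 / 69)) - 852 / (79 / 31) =2764557 / 1106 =2499.60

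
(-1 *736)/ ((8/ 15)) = -1380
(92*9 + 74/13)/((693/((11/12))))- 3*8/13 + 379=142981/378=378.26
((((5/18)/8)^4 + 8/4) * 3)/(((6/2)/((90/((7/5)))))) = 21499100425/167215104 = 128.57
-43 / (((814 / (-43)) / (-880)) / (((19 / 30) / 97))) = -140524 / 10767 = -13.05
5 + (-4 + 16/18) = 17/9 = 1.89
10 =10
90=90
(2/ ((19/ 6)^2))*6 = 432/ 361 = 1.20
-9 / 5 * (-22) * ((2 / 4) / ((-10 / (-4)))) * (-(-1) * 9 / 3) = 594 / 25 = 23.76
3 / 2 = 1.50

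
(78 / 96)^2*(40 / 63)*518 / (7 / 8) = 248.13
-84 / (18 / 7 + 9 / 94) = -18424 / 585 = -31.49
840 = 840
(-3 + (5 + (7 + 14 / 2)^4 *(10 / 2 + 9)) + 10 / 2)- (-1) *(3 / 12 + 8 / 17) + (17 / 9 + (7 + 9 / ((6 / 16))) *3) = 329211085 / 612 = 537926.61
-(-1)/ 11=1/ 11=0.09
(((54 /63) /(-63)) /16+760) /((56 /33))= 9831349 /21952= 447.86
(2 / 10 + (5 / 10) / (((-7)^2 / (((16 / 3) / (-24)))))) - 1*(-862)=1901146 / 2205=862.20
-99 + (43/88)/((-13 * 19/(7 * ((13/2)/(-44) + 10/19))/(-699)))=-3464734041/36342592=-95.34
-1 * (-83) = 83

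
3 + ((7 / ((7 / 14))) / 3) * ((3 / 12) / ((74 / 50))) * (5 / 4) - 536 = -532.01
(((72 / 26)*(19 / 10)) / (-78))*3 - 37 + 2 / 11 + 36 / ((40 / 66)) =208017 / 9295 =22.38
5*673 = 3365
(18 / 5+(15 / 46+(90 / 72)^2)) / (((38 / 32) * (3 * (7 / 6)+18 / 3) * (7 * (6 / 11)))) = 111089 / 871815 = 0.13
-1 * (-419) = 419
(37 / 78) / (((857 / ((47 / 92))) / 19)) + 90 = 553517921 / 6149832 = 90.01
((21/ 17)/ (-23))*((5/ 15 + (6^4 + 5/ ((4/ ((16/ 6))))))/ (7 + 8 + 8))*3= -81879/ 8993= -9.10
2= 2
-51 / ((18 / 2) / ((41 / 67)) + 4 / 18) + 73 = 383338 / 5509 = 69.58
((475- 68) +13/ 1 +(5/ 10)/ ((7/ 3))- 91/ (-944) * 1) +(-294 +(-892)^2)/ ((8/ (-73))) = -47956442847/ 6608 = -7257330.94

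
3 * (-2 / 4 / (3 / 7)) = -7 / 2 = -3.50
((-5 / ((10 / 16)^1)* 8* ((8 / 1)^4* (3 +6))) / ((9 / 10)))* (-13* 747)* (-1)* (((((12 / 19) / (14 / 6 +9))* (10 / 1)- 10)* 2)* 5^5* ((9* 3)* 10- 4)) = 6793784524800000000 / 17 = 399634383811764705.88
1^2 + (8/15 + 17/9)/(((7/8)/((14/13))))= 2329/585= 3.98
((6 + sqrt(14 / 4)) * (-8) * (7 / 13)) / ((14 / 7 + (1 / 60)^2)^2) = -4354560000 / 674107213 - 362880000 * sqrt(14) / 674107213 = -8.47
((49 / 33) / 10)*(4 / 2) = 0.30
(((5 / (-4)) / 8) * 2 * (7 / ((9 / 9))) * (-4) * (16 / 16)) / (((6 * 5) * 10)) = 7 / 240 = 0.03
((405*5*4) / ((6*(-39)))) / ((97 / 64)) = -28800 / 1261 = -22.84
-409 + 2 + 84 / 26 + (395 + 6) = -36 / 13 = -2.77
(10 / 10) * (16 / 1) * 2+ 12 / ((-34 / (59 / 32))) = 8527 / 272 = 31.35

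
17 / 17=1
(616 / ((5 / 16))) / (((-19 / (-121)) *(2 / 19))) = 119257.60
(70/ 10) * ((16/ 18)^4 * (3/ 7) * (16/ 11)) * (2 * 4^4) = 33554432/ 24057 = 1394.79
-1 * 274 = -274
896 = 896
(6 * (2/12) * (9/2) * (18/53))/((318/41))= 1107/5618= 0.20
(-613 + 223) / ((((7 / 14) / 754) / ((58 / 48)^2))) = -20608705 / 24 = -858696.04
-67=-67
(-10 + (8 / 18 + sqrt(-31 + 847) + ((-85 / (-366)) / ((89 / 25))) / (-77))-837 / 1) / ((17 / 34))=-6369993229 / 3762297 + 8 * sqrt(51)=-1635.98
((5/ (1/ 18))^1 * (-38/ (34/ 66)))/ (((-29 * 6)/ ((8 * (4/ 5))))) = 120384/ 493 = 244.19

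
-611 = -611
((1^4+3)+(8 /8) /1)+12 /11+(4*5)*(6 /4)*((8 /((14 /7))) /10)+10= 309 /11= 28.09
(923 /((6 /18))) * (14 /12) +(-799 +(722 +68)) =6443 /2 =3221.50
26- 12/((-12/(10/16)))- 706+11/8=-678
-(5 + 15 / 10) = -13 / 2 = -6.50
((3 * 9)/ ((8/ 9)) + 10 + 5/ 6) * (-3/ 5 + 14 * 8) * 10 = 550873/ 12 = 45906.08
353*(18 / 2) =3177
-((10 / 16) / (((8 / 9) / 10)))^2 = -50625 / 1024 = -49.44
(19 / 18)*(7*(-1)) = -7.39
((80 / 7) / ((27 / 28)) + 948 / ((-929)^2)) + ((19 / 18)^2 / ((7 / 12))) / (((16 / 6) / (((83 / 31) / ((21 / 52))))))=391754188829 / 23597267022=16.60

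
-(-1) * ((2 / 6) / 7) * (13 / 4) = 13 / 84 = 0.15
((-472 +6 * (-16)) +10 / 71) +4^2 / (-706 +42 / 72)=-341305502 / 601015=-567.88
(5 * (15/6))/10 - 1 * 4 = -2.75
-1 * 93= -93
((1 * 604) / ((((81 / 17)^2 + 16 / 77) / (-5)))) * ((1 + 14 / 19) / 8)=-554433495 / 19373198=-28.62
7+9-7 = 9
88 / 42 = 44 / 21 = 2.10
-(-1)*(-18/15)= -6/5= -1.20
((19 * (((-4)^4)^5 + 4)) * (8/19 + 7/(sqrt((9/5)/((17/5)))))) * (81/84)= 59373627900120/7 + 47004122087595 * sqrt(17)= 202284907049456.56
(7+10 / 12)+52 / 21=433 / 42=10.31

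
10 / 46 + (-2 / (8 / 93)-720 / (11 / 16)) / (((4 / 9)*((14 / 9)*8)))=-193.34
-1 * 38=-38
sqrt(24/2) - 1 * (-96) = 2 * sqrt(3)+96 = 99.46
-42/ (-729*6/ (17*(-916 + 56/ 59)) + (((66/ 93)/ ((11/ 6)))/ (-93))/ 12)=-18522041076/ 123847747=-149.55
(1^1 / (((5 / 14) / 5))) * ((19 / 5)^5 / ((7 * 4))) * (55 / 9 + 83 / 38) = 369720677 / 112500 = 3286.41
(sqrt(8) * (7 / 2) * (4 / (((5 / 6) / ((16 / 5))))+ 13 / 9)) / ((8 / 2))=26467 * sqrt(2) / 900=41.59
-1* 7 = -7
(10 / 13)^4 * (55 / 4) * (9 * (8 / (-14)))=-4950000 / 199927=-24.76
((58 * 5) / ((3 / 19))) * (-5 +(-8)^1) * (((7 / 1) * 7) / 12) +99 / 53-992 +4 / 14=-657691079 / 6678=-98486.24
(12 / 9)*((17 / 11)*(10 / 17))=40 / 33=1.21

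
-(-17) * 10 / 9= 170 / 9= 18.89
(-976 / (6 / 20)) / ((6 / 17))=-82960 / 9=-9217.78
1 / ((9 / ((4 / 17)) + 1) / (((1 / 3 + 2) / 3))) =28 / 1413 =0.02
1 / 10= 0.10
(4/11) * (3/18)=2/33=0.06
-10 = -10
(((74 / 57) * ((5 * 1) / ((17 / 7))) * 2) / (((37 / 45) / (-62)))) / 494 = -65100 / 79781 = -0.82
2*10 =20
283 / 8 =35.38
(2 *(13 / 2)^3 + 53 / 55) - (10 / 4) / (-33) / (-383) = 139082953 / 252780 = 550.21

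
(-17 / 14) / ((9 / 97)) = -1649 / 126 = -13.09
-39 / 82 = -0.48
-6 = -6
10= 10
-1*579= -579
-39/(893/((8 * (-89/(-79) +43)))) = -1087632/70547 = -15.42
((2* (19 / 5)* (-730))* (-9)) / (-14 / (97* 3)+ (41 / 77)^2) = 86149626948 / 406165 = 212105.00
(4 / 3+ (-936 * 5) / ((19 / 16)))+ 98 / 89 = -19980610 / 5073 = -3938.62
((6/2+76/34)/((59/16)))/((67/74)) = 105376/67201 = 1.57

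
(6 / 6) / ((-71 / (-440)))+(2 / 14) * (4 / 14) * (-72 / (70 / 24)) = 5.19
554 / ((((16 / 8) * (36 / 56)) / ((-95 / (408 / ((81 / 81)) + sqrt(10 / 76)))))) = -271991840 / 2710983 + 52630 * sqrt(190) / 8132949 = -100.24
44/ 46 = 22/ 23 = 0.96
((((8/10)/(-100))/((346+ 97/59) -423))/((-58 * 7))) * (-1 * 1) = 59/225634500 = 0.00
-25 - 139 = -164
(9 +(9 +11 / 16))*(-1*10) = -186.88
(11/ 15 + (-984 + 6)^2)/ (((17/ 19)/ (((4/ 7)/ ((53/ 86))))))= 93773763256/ 94605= 991213.61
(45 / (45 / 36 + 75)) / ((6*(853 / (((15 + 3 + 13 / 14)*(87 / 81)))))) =0.00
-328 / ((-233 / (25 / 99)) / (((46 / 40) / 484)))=4715 / 5582214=0.00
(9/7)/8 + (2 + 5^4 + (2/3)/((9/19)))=950395/1512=628.57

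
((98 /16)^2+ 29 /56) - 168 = -58225 /448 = -129.97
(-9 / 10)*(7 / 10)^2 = -441 / 1000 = -0.44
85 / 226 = 0.38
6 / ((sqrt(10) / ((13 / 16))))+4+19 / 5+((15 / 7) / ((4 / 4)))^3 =39 * sqrt(10) / 80+30252 / 1715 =19.18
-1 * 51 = -51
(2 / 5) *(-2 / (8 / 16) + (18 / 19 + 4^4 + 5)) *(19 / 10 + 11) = 632229 / 475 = 1331.01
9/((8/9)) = 81/8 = 10.12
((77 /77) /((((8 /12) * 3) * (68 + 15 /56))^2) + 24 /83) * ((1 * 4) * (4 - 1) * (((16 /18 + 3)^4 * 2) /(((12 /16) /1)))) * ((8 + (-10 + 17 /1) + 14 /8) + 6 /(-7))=267746950353400000 /7958967406227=33640.92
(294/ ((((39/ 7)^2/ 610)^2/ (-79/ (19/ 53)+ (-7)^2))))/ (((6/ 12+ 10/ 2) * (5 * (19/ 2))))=-20732878557440/ 278384067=-74475.81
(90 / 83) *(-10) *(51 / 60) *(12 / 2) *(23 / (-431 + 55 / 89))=521985 / 176624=2.96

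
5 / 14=0.36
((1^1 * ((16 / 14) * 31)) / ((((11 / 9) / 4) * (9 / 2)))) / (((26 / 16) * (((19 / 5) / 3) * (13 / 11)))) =238080 / 22477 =10.59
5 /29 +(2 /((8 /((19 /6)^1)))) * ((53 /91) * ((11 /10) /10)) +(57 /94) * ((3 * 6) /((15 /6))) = 4.59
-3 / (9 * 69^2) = -0.00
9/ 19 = 0.47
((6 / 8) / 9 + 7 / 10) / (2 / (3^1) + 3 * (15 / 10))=0.15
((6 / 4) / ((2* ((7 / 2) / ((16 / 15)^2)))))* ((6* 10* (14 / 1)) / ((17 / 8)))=8192 / 85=96.38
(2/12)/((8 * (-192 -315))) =-1/24336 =-0.00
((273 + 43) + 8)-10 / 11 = 3554 / 11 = 323.09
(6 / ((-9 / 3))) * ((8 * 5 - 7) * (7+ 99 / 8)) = -5115 / 4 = -1278.75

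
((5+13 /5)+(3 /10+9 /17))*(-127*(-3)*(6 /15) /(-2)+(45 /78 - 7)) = -15391853 /22100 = -696.46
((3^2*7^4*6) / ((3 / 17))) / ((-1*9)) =-81634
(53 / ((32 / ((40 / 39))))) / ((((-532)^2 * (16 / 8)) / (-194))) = -25705 / 44151744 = -0.00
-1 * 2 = -2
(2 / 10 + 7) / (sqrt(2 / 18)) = 108 / 5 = 21.60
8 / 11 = 0.73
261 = 261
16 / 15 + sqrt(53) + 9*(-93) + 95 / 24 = -33279 / 40 + sqrt(53) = -824.69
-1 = -1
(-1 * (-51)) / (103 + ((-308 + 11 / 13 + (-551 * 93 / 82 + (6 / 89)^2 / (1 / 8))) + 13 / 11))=-0.06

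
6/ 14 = 3/ 7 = 0.43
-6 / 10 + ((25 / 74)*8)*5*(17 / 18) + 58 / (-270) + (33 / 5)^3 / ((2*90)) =33829007 / 2497500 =13.55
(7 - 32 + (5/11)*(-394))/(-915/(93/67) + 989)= -69595/112464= -0.62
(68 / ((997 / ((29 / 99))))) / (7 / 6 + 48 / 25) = 98600 / 15233163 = 0.01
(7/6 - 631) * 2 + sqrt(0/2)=-3779/3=-1259.67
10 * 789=7890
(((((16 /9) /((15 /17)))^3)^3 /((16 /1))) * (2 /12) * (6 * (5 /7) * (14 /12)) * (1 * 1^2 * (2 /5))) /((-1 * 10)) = -1.14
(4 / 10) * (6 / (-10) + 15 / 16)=27 / 200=0.14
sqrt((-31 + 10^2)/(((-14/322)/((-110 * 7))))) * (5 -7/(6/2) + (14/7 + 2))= 460 * sqrt(2310)/3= 7369.58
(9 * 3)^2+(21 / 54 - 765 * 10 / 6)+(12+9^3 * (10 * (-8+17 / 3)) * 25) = -7664105 / 18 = -425783.61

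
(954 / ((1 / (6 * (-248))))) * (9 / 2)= -6387984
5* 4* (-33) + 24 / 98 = -32328 / 49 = -659.76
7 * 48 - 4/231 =77612/231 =335.98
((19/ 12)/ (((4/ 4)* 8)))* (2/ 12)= 19/ 576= 0.03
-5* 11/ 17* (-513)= 28215/ 17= 1659.71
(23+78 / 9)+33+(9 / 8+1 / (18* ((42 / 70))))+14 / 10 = 72667 / 1080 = 67.28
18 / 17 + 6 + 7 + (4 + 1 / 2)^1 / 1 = 631 / 34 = 18.56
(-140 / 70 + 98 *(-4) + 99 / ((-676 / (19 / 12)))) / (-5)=1066003 / 13520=78.85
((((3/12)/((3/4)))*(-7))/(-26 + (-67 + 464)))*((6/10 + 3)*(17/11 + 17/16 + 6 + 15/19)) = -18855/88616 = -0.21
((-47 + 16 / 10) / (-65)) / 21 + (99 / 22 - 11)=-88271 / 13650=-6.47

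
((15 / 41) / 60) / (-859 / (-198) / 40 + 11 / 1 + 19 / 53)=104940 / 197348047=0.00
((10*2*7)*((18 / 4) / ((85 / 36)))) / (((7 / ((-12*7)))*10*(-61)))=27216 / 5185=5.25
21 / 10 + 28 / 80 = 49 / 20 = 2.45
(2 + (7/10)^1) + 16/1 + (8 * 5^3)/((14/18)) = 91309/70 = 1304.41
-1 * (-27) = 27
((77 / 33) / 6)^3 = 343 / 5832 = 0.06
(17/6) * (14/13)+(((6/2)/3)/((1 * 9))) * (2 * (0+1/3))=1097/351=3.13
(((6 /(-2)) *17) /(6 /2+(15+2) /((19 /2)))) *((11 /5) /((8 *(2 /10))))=-10659 /728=-14.64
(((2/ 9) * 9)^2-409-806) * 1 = -1211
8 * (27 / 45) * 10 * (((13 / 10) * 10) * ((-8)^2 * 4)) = 159744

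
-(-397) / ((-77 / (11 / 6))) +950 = 39503 / 42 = 940.55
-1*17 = -17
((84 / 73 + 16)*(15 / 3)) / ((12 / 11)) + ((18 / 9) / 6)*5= 5860 / 73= 80.27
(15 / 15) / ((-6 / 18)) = -3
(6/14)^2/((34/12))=54/833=0.06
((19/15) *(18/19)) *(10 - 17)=-42/5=-8.40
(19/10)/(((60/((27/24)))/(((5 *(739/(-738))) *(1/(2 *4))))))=-14041/629760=-0.02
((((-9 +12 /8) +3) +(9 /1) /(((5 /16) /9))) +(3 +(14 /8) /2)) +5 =10543 /40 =263.58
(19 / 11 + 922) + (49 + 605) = 17355 / 11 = 1577.73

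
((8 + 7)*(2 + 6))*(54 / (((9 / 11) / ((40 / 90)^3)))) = 56320 / 81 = 695.31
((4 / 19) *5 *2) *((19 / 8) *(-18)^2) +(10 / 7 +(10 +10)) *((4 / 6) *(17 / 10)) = 11510 / 7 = 1644.29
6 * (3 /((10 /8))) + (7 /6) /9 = 14.53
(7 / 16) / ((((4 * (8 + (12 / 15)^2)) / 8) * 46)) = 175 / 79488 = 0.00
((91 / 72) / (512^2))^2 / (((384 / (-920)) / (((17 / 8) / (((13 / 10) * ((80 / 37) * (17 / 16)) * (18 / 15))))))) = -0.00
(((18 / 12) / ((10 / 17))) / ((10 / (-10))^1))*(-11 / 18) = 187 / 120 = 1.56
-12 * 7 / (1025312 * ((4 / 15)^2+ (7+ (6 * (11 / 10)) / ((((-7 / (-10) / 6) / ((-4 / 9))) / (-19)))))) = -0.00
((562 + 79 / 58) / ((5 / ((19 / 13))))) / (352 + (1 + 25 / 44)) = 2731630 / 5864989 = 0.47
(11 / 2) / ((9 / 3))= 11 / 6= 1.83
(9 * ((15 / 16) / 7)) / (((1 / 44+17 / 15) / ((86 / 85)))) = 191565 / 181594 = 1.05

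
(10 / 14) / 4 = 5 / 28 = 0.18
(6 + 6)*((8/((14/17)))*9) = 7344/7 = 1049.14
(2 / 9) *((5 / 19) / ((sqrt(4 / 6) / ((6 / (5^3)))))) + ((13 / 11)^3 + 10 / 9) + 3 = 2 *sqrt(6) / 1425 + 69020 / 11979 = 5.77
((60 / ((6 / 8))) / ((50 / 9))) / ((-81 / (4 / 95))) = -32 / 4275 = -0.01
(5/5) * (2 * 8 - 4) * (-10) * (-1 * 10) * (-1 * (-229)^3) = 14410786800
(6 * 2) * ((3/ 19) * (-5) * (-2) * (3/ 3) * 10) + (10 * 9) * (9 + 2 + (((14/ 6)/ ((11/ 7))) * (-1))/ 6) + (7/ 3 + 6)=730790/ 627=1165.53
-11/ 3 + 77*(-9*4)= -8327/ 3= -2775.67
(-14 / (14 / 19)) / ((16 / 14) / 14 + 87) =-931 / 4267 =-0.22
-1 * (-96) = 96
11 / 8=1.38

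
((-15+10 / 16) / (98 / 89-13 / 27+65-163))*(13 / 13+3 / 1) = 55269 / 93602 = 0.59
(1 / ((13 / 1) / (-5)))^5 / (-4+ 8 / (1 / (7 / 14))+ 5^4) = -5 / 371293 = -0.00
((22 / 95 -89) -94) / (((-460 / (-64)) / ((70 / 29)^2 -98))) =21535120544 / 9187925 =2343.85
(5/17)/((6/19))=0.93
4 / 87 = 0.05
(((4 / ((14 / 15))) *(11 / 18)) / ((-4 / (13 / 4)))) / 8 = -715 / 2688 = -0.27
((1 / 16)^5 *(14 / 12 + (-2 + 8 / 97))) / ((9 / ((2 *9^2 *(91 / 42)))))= -5681 / 203423744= -0.00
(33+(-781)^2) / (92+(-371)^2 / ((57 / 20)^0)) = 609994 / 137733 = 4.43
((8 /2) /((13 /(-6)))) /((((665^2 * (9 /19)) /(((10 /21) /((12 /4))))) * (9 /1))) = -16 /102936015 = -0.00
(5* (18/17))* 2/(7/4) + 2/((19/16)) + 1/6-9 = -14905/13566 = -1.10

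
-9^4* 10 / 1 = -65610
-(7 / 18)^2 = -49 / 324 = -0.15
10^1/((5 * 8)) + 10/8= 3/2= 1.50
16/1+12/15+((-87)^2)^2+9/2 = 572897823/10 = 57289782.30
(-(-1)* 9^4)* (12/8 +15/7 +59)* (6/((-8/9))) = -155357919/56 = -2774248.55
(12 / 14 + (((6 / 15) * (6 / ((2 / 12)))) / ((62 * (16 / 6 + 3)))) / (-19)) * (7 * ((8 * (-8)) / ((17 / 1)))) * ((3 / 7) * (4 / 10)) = -115059456 / 29788675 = -3.86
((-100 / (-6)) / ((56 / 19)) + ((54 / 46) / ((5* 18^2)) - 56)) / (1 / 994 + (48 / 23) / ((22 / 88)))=-17264644 / 2863065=-6.03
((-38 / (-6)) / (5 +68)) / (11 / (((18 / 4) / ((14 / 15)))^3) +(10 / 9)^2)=15582375 / 239364956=0.07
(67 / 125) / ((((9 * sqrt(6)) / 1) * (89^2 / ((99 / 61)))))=737 * sqrt(6) / 362385750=0.00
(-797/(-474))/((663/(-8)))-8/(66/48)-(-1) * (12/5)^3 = 1725314548/216055125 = 7.99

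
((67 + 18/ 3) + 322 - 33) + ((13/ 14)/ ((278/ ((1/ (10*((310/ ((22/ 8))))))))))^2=843135943623700449/ 2329104816640000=362.00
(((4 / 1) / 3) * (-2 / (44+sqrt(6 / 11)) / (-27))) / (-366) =-0.00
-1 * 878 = -878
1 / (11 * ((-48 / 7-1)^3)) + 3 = 5490032 / 1830125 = 3.00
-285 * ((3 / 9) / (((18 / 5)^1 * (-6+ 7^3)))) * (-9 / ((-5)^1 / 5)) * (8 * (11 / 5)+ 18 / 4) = -20995 / 1348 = -15.57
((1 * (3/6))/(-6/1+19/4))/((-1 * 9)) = 2/45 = 0.04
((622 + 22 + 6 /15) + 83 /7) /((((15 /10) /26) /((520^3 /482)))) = 16794050790400 /5061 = 3318326573.88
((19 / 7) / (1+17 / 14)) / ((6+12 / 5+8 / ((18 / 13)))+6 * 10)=0.02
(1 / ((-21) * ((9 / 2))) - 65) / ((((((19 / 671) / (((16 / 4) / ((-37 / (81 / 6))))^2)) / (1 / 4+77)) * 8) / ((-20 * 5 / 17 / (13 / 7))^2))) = -601864426721250 / 1270403251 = -473758.57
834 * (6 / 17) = 5004 / 17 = 294.35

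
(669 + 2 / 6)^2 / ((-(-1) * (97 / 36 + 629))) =16128256 / 22741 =709.21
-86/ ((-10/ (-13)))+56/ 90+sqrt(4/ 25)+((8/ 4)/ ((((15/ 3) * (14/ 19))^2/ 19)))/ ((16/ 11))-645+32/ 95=-5050969901/ 6703200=-753.52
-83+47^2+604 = 2730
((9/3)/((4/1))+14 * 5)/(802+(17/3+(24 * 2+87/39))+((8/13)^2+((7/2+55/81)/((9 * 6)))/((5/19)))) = 522988245/6346602527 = 0.08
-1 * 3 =-3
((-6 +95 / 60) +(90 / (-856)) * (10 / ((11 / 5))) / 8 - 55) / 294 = -3360179 / 16609824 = -0.20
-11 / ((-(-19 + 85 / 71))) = -781 / 1264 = -0.62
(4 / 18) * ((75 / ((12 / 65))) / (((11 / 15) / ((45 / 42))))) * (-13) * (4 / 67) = -528125 / 5159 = -102.37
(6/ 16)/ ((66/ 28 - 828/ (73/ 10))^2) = 261121/ 8589831414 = 0.00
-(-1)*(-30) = -30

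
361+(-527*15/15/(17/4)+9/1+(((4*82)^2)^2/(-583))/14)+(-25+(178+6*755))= -5767043279/4081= -1413144.64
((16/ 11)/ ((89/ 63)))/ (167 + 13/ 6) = 0.01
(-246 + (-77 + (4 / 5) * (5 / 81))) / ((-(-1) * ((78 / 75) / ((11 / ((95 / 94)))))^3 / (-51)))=7681600228292375 / 406869021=18879786.45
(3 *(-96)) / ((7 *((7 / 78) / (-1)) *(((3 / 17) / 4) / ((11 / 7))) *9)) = 622336 / 343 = 1814.39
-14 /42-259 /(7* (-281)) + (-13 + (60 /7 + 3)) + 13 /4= 38233 /23604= 1.62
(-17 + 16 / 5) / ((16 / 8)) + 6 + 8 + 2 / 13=943 / 130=7.25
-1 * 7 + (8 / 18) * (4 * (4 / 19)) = -1133 / 171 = -6.63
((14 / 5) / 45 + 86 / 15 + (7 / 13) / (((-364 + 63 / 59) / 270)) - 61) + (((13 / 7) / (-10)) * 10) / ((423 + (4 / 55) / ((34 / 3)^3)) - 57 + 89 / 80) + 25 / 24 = -269548888237426951 / 4939649864112600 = -54.57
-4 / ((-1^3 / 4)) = 16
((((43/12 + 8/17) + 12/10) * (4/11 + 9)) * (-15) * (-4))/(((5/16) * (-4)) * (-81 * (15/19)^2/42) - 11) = -11158767032/35904187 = -310.79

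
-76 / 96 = -19 / 24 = -0.79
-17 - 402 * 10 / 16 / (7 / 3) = -3491 / 28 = -124.68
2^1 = 2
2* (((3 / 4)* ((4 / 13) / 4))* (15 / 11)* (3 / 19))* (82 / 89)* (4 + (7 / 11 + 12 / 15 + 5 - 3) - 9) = -95202 / 2659943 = -0.04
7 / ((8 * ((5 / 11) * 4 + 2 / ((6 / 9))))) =77 / 424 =0.18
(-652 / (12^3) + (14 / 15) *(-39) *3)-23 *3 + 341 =350833 / 2160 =162.42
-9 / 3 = -3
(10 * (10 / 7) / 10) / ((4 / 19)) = 95 / 14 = 6.79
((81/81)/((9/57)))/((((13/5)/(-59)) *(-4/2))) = 5605/78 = 71.86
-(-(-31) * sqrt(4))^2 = -3844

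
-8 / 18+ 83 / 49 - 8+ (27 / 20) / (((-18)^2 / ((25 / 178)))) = -8477761 / 1255968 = -6.75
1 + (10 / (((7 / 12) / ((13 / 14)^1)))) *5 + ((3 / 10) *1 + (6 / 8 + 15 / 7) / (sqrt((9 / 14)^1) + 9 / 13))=4563 *sqrt(14) / 1204 + 723203 / 10535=82.83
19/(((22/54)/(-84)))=-43092/11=-3917.45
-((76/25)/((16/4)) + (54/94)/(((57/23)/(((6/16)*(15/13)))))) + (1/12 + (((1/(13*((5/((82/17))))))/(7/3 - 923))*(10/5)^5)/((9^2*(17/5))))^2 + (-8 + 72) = 442648500271898880409943/7009850015912336533200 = 63.15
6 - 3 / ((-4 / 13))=63 / 4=15.75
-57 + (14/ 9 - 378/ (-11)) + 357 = 33256/ 99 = 335.92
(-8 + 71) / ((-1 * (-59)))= 63 / 59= 1.07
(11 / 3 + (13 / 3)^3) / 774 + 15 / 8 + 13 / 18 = 226291 / 83592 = 2.71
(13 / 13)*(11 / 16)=11 / 16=0.69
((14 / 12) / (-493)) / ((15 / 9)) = -7 / 4930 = -0.00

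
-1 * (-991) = 991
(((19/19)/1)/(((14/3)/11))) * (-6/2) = -99/14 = -7.07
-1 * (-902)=902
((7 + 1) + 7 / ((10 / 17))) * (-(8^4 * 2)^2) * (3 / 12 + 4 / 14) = -5007998976 / 7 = -715428425.14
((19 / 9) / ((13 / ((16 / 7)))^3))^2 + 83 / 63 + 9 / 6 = 2.82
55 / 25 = 11 / 5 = 2.20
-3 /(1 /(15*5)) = -225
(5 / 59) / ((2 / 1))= 5 / 118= 0.04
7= 7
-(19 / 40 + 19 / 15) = -209 / 120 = -1.74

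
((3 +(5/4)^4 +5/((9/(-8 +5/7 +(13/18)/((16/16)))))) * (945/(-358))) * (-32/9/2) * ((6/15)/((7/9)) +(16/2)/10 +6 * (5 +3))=224855513/541296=415.40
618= 618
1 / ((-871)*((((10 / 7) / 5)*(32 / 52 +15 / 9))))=-21 / 11926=-0.00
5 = 5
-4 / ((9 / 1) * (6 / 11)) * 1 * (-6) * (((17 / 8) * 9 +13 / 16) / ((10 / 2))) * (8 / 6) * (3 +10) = 45617 / 135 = 337.90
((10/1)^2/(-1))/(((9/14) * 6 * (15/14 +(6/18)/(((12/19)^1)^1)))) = -19600/1209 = -16.21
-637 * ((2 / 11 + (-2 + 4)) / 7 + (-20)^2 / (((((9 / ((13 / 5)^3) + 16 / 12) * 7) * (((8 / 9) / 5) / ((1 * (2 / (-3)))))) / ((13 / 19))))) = 128148308652 / 2542067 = 50411.07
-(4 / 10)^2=-4 / 25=-0.16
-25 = -25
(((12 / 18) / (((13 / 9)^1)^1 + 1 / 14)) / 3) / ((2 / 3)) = 42 / 191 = 0.22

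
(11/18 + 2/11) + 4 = 949/198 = 4.79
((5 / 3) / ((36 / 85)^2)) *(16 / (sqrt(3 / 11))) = 36125 *sqrt(33) / 729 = 284.67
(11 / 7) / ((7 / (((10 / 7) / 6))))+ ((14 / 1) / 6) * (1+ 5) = 14461 / 1029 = 14.05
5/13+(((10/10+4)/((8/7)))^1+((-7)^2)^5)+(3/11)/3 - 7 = 323151682397/1144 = 282475246.85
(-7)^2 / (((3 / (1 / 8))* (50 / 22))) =539 / 600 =0.90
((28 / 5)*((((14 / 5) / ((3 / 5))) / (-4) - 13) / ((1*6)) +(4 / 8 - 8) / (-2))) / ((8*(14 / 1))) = 5 / 72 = 0.07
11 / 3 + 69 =218 / 3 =72.67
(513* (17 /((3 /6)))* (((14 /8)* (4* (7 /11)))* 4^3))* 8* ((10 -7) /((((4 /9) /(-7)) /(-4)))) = 7518504122.18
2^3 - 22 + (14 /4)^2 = -7 /4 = -1.75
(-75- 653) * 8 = -5824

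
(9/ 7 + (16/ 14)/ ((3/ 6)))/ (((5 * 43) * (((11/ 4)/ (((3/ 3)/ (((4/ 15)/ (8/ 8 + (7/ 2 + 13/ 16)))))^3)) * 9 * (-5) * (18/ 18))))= -230296875/ 216989696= -1.06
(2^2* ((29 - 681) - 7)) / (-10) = 1318 / 5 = 263.60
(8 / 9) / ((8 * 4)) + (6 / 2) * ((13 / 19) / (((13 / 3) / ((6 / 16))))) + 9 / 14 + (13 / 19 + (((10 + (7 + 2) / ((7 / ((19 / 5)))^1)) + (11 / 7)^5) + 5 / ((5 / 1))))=3103982023 / 114959880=27.00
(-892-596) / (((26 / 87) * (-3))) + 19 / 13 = 21595 / 13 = 1661.15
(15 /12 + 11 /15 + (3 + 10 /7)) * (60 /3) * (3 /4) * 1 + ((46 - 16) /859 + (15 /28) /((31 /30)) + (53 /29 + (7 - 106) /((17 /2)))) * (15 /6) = 13419356583 /183793358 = 73.01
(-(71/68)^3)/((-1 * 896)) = 357911/281731072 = 0.00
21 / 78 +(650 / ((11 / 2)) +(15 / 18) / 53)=2693579 / 22737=118.47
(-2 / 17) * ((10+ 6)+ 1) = -2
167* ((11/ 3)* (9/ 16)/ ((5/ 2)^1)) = 5511/ 40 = 137.78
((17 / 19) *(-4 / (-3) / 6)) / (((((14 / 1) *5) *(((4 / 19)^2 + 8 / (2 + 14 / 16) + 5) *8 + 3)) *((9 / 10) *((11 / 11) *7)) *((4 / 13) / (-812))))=-5601466 / 308904435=-0.02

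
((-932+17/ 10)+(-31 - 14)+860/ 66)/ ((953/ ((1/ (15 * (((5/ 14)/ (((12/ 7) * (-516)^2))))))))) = -112732435392/ 1310375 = -86030.67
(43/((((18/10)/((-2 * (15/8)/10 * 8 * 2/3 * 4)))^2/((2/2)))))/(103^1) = 68800/8343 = 8.25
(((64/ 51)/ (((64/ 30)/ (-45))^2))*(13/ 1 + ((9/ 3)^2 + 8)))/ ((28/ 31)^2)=2189278125/ 106624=20532.70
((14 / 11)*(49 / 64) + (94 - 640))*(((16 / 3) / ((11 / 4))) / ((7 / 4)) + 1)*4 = -13347209 / 2904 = -4596.15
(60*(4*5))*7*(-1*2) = -16800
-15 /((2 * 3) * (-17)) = 5 /34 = 0.15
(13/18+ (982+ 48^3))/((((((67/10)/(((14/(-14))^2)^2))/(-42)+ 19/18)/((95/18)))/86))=56518674.61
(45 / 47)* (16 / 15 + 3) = 183 / 47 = 3.89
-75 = -75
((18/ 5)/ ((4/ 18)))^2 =6561/ 25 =262.44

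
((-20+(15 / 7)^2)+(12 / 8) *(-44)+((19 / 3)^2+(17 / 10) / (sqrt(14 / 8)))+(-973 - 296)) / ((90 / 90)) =-577841 / 441+17 *sqrt(7) / 35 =-1309.01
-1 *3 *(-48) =144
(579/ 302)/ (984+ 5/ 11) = 6369/ 3270358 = 0.00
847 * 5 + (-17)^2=4524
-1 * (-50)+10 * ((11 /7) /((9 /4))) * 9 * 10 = 4750 /7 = 678.57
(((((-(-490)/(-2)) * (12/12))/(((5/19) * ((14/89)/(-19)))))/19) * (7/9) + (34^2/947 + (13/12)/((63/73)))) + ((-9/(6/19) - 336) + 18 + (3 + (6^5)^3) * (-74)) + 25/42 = -24909915249041572255/715932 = -34793688854586.15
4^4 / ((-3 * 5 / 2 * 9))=-512 / 135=-3.79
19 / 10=1.90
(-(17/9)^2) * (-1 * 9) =289/9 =32.11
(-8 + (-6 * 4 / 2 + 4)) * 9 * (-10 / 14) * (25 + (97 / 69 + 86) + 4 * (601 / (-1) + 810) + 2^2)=2253120 / 23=97961.74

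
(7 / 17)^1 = 7 / 17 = 0.41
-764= -764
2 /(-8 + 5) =-2 /3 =-0.67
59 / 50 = 1.18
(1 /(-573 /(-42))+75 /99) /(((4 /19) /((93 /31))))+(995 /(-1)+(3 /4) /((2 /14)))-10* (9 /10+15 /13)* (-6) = -23343855 /27313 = -854.68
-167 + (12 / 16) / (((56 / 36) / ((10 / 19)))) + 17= -149.75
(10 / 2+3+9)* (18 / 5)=306 / 5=61.20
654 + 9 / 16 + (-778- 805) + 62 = -866.44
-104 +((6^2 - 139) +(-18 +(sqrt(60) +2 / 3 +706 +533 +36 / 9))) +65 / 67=2 * sqrt(15) +204947 / 201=1027.38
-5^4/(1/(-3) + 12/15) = -9375/7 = -1339.29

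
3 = 3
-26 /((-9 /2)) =52 /9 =5.78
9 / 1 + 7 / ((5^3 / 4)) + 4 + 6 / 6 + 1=1903 / 125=15.22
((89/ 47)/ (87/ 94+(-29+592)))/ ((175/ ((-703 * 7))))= -125134/ 1325225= -0.09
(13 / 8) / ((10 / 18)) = 117 / 40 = 2.92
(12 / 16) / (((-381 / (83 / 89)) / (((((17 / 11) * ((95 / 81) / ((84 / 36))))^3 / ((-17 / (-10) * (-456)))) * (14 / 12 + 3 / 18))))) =5412066875 / 3656450482481412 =0.00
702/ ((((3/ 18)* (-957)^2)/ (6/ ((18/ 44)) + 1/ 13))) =6900/ 101761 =0.07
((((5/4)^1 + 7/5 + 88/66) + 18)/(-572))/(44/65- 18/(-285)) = -25061/482592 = -0.05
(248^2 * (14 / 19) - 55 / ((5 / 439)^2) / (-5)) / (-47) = -2768.43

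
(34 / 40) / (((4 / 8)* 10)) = 17 / 100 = 0.17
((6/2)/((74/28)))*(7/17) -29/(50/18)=-156819/15725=-9.97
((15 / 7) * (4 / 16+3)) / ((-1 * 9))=-65 / 84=-0.77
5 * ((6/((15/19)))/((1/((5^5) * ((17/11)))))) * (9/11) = 18168750/121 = 150154.96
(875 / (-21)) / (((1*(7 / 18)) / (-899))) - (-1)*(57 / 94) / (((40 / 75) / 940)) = 2726925 / 28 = 97390.18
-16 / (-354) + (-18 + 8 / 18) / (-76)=5573 / 20178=0.28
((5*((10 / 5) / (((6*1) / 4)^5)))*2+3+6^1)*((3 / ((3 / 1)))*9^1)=2827 / 27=104.70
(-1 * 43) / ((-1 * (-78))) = -43 / 78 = -0.55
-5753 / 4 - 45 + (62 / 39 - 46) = -238315 / 156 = -1527.66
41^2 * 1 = 1681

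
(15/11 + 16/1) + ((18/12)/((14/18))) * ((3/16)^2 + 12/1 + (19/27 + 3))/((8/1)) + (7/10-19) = 643811/225280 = 2.86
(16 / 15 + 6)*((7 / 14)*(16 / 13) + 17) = 24274 / 195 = 124.48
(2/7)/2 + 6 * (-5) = -209/7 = -29.86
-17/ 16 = -1.06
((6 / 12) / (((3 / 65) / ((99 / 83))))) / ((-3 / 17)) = -12155 / 166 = -73.22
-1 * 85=-85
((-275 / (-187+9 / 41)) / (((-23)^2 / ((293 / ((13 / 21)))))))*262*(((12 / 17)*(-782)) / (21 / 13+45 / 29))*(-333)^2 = -16700257883241900 / 2503619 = -6670447014.20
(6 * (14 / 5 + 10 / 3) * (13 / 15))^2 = 5721664 / 5625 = 1017.18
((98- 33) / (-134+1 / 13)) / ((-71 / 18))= 15210 / 123611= 0.12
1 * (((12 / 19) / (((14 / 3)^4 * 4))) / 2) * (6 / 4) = 729 / 2919616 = 0.00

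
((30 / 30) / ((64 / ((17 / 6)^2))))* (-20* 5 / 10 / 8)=-1445 / 9216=-0.16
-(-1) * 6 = 6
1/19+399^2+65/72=217788275/1368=159201.96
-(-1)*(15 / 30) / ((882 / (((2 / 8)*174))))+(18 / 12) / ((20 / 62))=27487 / 5880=4.67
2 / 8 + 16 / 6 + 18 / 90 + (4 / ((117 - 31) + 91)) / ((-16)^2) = 176533 / 56640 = 3.12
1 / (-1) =-1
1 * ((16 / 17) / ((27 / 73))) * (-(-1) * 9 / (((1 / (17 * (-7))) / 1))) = -8176 / 3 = -2725.33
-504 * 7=-3528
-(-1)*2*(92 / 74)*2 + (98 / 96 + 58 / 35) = 475583 / 62160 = 7.65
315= 315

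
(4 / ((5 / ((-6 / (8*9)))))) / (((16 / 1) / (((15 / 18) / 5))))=-1 / 1440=-0.00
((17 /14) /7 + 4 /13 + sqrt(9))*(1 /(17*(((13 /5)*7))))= 22175 /1970878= 0.01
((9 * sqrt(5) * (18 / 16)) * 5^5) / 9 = 28125 * sqrt(5) / 8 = 7861.18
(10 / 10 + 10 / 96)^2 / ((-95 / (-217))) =609553 / 218880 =2.78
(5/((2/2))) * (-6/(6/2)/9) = -1.11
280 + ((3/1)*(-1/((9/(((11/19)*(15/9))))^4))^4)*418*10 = 113021487139987557581420296993510854856745140/403648168357092910998222390584265975074313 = 280.00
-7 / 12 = -0.58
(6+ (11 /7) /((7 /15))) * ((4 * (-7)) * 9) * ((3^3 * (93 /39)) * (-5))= 69152940 /91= 759922.42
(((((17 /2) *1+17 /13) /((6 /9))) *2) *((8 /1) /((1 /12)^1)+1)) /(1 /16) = 45664.62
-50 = -50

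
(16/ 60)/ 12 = 1/ 45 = 0.02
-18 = -18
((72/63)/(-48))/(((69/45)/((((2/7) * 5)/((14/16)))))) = -200/7889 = -0.03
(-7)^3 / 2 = -343 / 2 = -171.50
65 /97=0.67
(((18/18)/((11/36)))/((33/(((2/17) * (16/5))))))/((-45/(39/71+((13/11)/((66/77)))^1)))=-115648/72293265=-0.00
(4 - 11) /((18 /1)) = -7 /18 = -0.39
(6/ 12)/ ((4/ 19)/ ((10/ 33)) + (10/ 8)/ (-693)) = 0.72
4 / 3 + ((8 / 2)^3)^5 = 3221225476 / 3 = 1073741825.33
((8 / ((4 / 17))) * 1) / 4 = 17 / 2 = 8.50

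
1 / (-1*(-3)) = 1 / 3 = 0.33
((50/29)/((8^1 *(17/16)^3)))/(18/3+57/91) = 2329600/85913631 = 0.03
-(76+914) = -990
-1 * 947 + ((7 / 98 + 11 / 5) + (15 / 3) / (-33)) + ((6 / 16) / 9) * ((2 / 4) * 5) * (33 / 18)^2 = -628376899 / 665280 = -944.53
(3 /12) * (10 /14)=5 /28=0.18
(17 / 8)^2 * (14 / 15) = 4.21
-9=-9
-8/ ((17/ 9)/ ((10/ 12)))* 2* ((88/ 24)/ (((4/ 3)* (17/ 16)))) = -5280/ 289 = -18.27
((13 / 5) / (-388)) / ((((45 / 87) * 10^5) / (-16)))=377 / 181875000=0.00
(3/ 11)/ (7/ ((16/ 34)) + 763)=24/ 68453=0.00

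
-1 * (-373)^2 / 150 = -139129 / 150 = -927.53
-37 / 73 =-0.51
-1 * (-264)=264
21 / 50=0.42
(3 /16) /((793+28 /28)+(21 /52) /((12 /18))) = 39 /165278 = 0.00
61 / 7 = 8.71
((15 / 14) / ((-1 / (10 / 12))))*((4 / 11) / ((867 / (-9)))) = 75 / 22253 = 0.00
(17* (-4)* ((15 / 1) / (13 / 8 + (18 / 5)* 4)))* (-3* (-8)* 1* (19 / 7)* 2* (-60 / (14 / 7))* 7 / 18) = 62016000 / 641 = 96748.83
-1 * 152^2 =-23104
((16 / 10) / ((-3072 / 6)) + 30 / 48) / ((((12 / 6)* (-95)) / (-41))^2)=334519 / 11552000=0.03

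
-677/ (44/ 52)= -8801/ 11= -800.09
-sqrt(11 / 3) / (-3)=sqrt(33) / 9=0.64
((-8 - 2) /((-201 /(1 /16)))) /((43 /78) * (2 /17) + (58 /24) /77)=85085 /2633502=0.03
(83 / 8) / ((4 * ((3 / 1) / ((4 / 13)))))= 83 / 312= 0.27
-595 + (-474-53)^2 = 277134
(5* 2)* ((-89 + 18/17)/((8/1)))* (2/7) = -7475/238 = -31.41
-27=-27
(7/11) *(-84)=-588/11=-53.45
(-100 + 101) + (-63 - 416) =-478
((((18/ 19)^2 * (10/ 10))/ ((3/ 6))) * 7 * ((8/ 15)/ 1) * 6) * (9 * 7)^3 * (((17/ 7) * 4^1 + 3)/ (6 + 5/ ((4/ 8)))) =14420710584/ 1805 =7989313.34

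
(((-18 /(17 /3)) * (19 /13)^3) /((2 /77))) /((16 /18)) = -128338749 /298792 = -429.53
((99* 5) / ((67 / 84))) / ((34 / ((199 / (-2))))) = -2068605 / 1139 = -1816.16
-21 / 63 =-0.33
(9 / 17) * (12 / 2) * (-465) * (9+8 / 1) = -25110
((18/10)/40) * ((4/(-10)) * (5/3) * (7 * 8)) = -42/25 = -1.68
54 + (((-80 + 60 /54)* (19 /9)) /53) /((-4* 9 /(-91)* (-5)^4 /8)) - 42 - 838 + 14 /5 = -3976238336 /4829625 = -823.30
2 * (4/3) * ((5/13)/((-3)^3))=-40/1053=-0.04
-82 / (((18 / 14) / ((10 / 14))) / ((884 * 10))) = -402711.11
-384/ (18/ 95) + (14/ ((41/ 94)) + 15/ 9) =-81709/ 41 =-1992.90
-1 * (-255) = 255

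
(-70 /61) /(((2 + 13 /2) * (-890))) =14 /92293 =0.00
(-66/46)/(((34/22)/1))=-363/391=-0.93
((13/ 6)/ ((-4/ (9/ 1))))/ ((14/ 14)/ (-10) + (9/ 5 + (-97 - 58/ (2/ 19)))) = 195/ 25852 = 0.01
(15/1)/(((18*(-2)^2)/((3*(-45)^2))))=1265.62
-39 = -39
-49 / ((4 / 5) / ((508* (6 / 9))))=-62230 / 3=-20743.33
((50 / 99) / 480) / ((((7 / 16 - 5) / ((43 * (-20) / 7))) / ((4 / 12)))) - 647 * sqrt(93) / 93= 4300 / 455301 - 647 * sqrt(93) / 93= -67.08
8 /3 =2.67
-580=-580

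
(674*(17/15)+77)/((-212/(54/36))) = -12613/2120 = -5.95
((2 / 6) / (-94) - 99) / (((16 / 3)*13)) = -1.43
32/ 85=0.38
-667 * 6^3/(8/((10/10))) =-18009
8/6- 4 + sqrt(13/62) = -2.21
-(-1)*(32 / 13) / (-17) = -32 / 221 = -0.14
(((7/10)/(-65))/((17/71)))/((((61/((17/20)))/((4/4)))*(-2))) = 497/1586000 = 0.00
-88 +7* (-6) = -130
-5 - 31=-36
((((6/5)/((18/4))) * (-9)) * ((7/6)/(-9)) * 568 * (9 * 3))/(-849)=-7952/1415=-5.62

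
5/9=0.56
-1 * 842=-842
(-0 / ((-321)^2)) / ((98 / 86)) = 0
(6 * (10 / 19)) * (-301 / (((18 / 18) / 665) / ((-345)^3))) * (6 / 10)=15573790417500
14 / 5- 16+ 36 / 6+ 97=449 / 5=89.80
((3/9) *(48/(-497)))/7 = -16/3479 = -0.00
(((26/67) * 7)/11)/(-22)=-91/8107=-0.01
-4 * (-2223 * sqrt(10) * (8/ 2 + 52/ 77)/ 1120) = 20007 * sqrt(10)/ 539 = 117.38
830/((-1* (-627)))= 830/627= 1.32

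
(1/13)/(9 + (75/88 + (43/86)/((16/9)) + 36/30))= 1760/259311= 0.01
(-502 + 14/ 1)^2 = 238144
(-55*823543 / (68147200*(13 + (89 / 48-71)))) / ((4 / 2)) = 50421 / 8518400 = 0.01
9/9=1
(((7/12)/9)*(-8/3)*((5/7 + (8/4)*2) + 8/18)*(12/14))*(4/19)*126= -10400/513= -20.27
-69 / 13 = -5.31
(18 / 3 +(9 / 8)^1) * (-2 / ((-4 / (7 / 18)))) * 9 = 399 / 32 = 12.47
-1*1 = -1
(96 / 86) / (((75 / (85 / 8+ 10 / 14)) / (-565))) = -28702 / 301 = -95.36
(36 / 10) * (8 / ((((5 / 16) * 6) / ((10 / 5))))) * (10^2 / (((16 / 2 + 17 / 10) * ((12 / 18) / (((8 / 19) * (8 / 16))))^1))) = 184320 / 1843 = 100.01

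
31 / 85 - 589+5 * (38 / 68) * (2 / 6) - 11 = -305339 / 510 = -598.70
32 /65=0.49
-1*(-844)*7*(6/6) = 5908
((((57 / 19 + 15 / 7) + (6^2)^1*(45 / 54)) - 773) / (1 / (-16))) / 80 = 147.57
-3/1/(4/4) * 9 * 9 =-243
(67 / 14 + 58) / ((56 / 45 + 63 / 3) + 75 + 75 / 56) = 158220 / 248431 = 0.64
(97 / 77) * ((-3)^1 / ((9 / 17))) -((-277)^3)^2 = -104349553300722608 / 231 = -451729667968496.14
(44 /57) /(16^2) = 11 /3648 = 0.00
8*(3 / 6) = 4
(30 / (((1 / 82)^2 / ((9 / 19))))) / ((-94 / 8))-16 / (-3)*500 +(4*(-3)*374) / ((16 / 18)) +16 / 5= -140797291 / 13395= -10511.18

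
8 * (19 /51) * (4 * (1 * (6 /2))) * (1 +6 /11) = 608 /11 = 55.27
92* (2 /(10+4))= 92 /7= 13.14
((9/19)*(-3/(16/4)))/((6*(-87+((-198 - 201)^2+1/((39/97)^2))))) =-13689/36787314056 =-0.00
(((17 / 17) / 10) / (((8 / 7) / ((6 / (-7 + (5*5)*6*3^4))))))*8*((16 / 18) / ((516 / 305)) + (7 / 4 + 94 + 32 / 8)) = 3259753 / 93986820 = 0.03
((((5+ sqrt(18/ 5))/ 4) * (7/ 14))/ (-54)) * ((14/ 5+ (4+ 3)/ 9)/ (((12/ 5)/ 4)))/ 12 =-805/ 139968 - 161 * sqrt(10)/ 233280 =-0.01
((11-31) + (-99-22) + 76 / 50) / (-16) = 3487 / 400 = 8.72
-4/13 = -0.31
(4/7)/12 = 1/21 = 0.05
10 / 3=3.33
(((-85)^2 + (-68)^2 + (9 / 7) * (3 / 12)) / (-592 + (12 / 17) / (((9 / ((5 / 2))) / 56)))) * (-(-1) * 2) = -16920831 / 414848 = -40.79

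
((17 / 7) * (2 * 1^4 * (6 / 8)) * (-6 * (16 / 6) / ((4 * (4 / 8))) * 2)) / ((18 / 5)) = -340 / 21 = -16.19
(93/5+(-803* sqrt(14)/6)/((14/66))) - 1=88/5 - 8833* sqrt(14)/14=-2343.12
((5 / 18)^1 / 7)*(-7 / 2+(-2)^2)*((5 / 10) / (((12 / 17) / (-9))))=-85 / 672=-0.13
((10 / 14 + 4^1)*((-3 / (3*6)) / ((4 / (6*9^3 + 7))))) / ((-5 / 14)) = 48191 / 20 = 2409.55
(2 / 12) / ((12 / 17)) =17 / 72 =0.24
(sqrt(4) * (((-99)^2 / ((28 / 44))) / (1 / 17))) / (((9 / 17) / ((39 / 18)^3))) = 845095823 / 84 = 10060664.56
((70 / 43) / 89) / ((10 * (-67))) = -0.00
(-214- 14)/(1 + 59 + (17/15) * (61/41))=-140220/37937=-3.70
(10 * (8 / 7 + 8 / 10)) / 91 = 136 / 637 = 0.21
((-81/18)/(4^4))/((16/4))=-9/2048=-0.00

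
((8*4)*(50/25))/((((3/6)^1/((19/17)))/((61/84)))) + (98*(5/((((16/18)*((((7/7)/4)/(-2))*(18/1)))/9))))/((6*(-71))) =109.06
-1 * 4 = -4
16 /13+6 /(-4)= -7 /26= -0.27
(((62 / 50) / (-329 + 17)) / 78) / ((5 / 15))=-31 / 202800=-0.00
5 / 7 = 0.71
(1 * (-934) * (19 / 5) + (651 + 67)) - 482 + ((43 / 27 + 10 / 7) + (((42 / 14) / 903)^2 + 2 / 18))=-40485885067 / 12231135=-3310.07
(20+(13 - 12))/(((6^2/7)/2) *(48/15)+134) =735/4978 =0.15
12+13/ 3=49/ 3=16.33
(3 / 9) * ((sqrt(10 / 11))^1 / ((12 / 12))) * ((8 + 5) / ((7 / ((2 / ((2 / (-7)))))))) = -13 * sqrt(110) / 33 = -4.13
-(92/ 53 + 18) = -1046/ 53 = -19.74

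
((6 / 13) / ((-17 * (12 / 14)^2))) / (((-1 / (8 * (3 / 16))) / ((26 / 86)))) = 49 / 2924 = 0.02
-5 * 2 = -10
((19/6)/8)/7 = 19/336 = 0.06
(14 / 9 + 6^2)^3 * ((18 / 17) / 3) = 18694.98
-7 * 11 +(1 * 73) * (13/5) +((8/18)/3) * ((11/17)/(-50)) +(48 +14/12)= 3717091/22950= 161.96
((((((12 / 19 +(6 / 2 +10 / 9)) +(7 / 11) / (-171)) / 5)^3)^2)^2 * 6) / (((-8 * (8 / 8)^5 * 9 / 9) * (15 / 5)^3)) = -62923310813927995433674005544985236505495962624 / 4310703062850265530715883564845721044103759765625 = -0.01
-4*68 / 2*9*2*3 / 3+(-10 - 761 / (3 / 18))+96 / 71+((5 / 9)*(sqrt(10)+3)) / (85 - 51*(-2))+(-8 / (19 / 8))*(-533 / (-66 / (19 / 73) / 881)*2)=-18897680871 / 969221+5*sqrt(10) / 1683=-19497.79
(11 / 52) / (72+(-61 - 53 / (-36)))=0.02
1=1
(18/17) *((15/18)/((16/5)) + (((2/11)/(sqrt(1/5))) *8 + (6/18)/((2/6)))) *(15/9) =605/272 + 480 *sqrt(5)/187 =7.96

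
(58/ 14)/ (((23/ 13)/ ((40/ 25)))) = 3016/ 805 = 3.75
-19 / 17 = -1.12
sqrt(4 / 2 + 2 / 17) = 1.46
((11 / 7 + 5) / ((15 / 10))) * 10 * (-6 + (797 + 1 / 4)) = 242650 / 7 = 34664.29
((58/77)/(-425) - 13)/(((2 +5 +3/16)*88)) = -850966/41397125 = -0.02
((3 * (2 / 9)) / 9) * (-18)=-4 / 3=-1.33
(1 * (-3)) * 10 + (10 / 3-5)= -95 / 3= -31.67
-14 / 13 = -1.08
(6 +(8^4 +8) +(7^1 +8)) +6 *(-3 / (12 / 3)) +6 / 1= 8253 / 2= 4126.50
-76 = -76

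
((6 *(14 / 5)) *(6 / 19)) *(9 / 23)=4536 / 2185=2.08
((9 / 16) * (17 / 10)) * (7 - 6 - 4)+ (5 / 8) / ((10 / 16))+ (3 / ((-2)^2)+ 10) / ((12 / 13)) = 4693 / 480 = 9.78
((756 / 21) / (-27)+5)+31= 104 / 3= 34.67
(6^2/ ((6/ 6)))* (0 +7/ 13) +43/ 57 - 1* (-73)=69016/ 741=93.14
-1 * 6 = -6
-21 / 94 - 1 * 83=-7823 / 94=-83.22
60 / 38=30 / 19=1.58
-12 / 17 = -0.71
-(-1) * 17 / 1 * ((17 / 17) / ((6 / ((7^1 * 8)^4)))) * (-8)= -668745728 / 3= -222915242.67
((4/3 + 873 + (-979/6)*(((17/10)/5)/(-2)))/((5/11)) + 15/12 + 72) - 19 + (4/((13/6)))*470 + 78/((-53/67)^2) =332065516691/109551000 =3031.15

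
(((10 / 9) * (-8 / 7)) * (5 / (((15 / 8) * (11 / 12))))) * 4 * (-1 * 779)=7976960 / 693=11510.76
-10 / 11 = -0.91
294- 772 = -478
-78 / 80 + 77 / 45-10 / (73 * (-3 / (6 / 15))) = 3965 / 5256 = 0.75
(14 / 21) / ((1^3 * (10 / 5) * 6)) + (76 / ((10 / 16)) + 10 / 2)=126.66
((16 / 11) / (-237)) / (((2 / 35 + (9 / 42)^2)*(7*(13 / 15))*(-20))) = 560 / 1140997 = 0.00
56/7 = 8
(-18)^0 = 1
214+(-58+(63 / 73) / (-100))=1138737 / 7300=155.99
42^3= 74088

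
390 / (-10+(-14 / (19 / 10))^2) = 361 / 41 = 8.80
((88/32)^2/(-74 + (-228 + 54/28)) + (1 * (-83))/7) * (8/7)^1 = -2795393/205849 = -13.58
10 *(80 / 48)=50 / 3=16.67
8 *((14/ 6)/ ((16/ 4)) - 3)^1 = -58/ 3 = -19.33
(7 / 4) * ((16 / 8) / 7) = 1 / 2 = 0.50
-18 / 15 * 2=-2.40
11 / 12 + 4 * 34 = 1643 / 12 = 136.92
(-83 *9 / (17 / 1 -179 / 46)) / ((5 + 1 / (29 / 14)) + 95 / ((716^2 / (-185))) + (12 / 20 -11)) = 283811488160 / 24660830901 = 11.51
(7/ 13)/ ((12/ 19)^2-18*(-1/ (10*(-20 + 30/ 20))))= 467495/ 261846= 1.79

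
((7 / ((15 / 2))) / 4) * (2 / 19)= 7 / 285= 0.02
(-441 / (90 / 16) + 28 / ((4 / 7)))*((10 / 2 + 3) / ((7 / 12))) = -2016 / 5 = -403.20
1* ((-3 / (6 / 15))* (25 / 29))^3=-52734375 / 195112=-270.28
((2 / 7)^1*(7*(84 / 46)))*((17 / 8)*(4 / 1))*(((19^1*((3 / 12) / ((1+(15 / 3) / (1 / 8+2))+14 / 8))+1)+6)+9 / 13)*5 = 138869430 / 103753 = 1338.46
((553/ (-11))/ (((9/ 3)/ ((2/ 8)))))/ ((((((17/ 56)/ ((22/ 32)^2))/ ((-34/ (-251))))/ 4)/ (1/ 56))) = -6083/ 96384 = -0.06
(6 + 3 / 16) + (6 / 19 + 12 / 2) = 3801 / 304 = 12.50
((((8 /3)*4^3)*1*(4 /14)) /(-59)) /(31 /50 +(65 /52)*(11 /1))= -102400 /1780443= -0.06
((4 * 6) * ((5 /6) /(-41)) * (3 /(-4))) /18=5 /246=0.02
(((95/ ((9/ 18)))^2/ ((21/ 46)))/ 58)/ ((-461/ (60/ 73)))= -16606000/ 6831559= -2.43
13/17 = 0.76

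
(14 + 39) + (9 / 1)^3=782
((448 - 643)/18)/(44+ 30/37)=-2405/9948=-0.24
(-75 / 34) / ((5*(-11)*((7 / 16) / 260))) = 31200 / 1309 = 23.83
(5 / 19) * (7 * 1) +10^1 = 225 / 19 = 11.84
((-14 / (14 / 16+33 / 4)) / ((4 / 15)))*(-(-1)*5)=-2100 / 73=-28.77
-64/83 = -0.77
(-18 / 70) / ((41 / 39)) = -351 / 1435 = -0.24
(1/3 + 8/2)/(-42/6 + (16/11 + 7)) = 143/48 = 2.98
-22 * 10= -220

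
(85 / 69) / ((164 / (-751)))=-63835 / 11316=-5.64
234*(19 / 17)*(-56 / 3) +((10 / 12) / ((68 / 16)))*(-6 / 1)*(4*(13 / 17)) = -1411904 / 289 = -4885.48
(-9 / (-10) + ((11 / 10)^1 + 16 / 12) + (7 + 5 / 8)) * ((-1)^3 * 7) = -1841 / 24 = -76.71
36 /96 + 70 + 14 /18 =5123 /72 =71.15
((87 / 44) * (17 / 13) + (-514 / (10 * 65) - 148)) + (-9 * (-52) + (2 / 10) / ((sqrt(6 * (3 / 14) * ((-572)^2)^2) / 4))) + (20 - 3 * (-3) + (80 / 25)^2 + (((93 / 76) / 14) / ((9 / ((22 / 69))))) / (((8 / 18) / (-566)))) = sqrt(7) / 1226940 + 31241006057 / 87487400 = 357.09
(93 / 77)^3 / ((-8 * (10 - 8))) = -0.11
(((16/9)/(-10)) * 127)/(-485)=1016/21825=0.05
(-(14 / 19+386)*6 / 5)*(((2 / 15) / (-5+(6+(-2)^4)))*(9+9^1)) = -529056 / 8075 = -65.52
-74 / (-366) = 37 / 183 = 0.20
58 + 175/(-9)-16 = 203/9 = 22.56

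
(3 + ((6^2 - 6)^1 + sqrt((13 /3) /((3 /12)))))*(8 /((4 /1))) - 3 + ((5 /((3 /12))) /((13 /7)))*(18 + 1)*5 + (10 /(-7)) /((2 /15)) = 4*sqrt(39) /3 + 97858 /91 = 1083.69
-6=-6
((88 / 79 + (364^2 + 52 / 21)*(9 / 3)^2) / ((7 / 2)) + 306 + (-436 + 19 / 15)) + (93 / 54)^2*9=237329292863 / 696780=340608.65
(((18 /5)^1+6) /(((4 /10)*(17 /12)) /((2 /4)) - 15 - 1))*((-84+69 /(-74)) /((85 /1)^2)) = 90504 /11922695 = 0.01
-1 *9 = -9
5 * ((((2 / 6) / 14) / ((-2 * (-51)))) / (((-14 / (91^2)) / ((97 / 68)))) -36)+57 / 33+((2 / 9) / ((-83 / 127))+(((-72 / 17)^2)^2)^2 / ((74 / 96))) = 9102975050686197374063 / 67866641888953248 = 134130.33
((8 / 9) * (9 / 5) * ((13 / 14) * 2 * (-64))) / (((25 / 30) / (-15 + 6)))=359424 / 175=2053.85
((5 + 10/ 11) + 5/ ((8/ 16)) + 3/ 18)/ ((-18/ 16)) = -4244/ 297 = -14.29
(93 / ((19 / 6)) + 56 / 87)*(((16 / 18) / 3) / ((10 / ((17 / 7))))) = 674696 / 312417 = 2.16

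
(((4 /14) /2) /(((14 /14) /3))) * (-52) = -156 /7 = -22.29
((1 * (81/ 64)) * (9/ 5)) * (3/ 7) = 2187/ 2240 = 0.98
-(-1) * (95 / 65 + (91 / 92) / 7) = 1917 / 1196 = 1.60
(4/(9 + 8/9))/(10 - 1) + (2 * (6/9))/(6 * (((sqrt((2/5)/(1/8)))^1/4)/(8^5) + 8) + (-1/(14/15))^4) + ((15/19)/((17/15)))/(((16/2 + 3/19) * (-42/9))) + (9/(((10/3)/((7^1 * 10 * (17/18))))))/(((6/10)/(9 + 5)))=51469628681855230958973117637/12357494672359856906090862 - 377801998336 * sqrt(5)/18819226720739545911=4165.05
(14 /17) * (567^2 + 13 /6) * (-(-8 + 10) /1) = -27005258 /51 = -529514.86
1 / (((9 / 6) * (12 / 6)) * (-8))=-1 / 24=-0.04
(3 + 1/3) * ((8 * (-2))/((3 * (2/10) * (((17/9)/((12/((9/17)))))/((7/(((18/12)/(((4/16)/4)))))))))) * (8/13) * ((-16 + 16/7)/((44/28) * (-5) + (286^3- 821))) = 71680/638624181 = 0.00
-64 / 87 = -0.74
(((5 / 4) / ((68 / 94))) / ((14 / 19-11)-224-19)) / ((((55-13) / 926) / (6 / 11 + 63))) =-481679735 / 50391264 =-9.56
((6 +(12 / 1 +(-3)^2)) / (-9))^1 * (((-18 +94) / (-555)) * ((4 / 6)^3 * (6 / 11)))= 1216 / 18315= 0.07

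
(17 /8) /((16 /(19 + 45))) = 8.50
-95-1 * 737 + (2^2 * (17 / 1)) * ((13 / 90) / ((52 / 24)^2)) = -53944 / 65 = -829.91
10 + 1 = 11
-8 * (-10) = 80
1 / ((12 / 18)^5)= 243 / 32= 7.59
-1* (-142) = 142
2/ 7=0.29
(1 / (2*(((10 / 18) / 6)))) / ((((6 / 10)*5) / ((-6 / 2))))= -27 / 5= -5.40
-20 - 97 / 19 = -477 / 19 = -25.11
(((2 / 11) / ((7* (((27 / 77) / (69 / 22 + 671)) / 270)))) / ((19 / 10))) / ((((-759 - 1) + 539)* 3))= -10.70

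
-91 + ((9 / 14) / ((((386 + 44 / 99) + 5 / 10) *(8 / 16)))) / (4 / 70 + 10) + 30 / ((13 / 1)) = -282677651 / 3187184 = -88.69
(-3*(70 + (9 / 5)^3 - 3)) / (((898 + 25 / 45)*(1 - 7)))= 0.04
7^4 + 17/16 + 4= 38497/16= 2406.06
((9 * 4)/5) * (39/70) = 702/175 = 4.01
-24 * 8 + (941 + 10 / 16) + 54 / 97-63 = 533253 / 776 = 687.18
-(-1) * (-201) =-201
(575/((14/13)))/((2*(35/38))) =28405/98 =289.85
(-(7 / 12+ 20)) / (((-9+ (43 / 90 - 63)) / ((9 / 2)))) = 33345 / 25748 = 1.30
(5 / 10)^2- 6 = -23 / 4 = -5.75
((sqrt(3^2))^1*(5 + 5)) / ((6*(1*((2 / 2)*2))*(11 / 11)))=5 / 2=2.50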